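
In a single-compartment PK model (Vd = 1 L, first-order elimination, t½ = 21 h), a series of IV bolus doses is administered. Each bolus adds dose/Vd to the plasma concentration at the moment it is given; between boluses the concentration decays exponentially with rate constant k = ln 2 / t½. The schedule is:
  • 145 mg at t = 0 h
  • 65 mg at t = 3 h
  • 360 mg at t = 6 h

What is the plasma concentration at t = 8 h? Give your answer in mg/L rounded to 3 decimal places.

503.463 mg/L

k = ln 2 / 21 = 0.03301 per h
Dose 1 (145 mg at t=0 h): 145·exp(−0.03301·8) = 111.350 mg/L
Dose 2 (65 mg at t=3 h): 65·exp(−0.03301·5) = 55.111 mg/L
Dose 3 (360 mg at t=6 h): 360·exp(−0.03301·2) = 337.002 mg/L
C(8) = 111.350 + 55.111 + 337.002 = 503.463 mg/L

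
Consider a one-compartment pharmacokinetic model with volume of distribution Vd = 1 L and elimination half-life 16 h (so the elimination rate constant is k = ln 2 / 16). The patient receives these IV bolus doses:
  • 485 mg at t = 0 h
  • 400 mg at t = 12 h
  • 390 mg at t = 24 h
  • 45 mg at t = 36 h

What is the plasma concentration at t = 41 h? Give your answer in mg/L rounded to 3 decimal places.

418.949 mg/L

k = ln 2 / 16 = 0.04332 per h
Dose 1 (485 mg at t=0 h): 485·exp(−0.04332·41) = 82.102 mg/L
Dose 2 (400 mg at t=12 h): 400·exp(−0.04332·29) = 113.879 mg/L
Dose 3 (390 mg at t=24 h): 390·exp(−0.04332·17) = 186.733 mg/L
Dose 4 (45 mg at t=36 h): 45·exp(−0.04332·5) = 36.236 mg/L
C(41) = 82.102 + 113.879 + 186.733 + 36.236 = 418.949 mg/L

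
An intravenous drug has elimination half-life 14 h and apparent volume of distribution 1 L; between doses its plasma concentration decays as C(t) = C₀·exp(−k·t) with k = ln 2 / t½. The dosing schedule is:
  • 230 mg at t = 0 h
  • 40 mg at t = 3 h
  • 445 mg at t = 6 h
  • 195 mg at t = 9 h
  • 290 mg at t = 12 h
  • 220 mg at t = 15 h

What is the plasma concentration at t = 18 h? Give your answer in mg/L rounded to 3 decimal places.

k = ln 2 / 14 = 0.04951 per h
Dose 1 (230 mg at t=0 h): 230·exp(−0.04951·18) = 94.339 mg/L
Dose 2 (40 mg at t=3 h): 40·exp(−0.04951·15) = 19.034 mg/L
Dose 3 (445 mg at t=6 h): 445·exp(−0.04951·12) = 245.660 mg/L
Dose 4 (195 mg at t=9 h): 195·exp(−0.04951·9) = 124.886 mg/L
Dose 5 (290 mg at t=12 h): 290·exp(−0.04951·6) = 215.469 mg/L
Dose 6 (220 mg at t=15 h): 220·exp(−0.04951·3) = 189.634 mg/L
C(18) = 94.339 + 19.034 + 245.660 + 124.886 + 215.469 + 189.634 = 889.022 mg/L

889.022 mg/L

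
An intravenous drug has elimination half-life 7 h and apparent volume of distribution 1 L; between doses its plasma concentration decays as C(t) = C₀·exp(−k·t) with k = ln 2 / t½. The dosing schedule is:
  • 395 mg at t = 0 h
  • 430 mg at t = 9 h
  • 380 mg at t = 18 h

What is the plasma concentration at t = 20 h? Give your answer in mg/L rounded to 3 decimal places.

510.926 mg/L

k = ln 2 / 7 = 0.09902 per h
Dose 1 (395 mg at t=0 h): 395·exp(−0.09902·20) = 54.514 mg/L
Dose 2 (430 mg at t=9 h): 430·exp(−0.09902·11) = 144.684 mg/L
Dose 3 (380 mg at t=18 h): 380·exp(−0.09902·2) = 311.727 mg/L
C(20) = 54.514 + 144.684 + 311.727 = 510.926 mg/L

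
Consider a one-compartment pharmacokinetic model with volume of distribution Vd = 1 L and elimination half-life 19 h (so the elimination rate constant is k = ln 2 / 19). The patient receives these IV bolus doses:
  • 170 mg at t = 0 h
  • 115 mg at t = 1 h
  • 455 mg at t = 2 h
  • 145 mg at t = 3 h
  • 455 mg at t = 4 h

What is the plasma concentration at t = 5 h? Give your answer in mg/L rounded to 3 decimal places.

1222.368 mg/L

k = ln 2 / 19 = 0.03648 per h
Dose 1 (170 mg at t=0 h): 170·exp(−0.03648·5) = 141.655 mg/L
Dose 2 (115 mg at t=1 h): 115·exp(−0.03648·4) = 99.386 mg/L
Dose 3 (455 mg at t=2 h): 455·exp(−0.03648·3) = 407.831 mg/L
Dose 4 (145 mg at t=3 h): 145·exp(−0.03648·2) = 134.797 mg/L
Dose 5 (455 mg at t=4 h): 455·exp(−0.03648·1) = 438.700 mg/L
C(5) = 141.655 + 99.386 + 407.831 + 134.797 + 438.700 = 1222.368 mg/L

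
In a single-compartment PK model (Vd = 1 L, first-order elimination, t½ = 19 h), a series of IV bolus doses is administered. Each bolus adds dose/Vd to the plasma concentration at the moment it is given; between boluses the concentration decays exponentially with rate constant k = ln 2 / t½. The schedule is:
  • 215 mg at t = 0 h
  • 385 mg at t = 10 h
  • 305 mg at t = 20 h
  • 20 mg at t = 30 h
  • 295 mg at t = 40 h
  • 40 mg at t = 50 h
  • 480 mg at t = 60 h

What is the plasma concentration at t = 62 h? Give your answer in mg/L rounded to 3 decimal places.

k = ln 2 / 19 = 0.03648 per h
Dose 1 (215 mg at t=0 h): 215·exp(−0.03648·62) = 22.394 mg/L
Dose 2 (385 mg at t=10 h): 385·exp(−0.03648·52) = 57.755 mg/L
Dose 3 (305 mg at t=20 h): 305·exp(−0.03648·42) = 65.897 mg/L
Dose 4 (20 mg at t=30 h): 20·exp(−0.03648·32) = 6.223 mg/L
Dose 5 (295 mg at t=40 h): 295·exp(−0.03648·22) = 132.209 mg/L
Dose 6 (40 mg at t=50 h): 40·exp(−0.03648·12) = 25.819 mg/L
Dose 7 (480 mg at t=60 h): 480·exp(−0.03648·2) = 446.225 mg/L
C(62) = 22.394 + 57.755 + 65.897 + 6.223 + 132.209 + 25.819 + 446.225 = 756.522 mg/L

756.522 mg/L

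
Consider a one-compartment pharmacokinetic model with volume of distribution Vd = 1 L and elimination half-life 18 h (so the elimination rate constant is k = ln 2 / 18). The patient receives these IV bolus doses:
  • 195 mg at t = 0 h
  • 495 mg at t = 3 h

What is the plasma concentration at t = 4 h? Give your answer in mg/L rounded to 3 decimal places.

k = ln 2 / 18 = 0.03851 per h
Dose 1 (195 mg at t=0 h): 195·exp(−0.03851·4) = 167.163 mg/L
Dose 2 (495 mg at t=3 h): 495·exp(−0.03851·1) = 476.301 mg/L
C(4) = 167.163 + 476.301 = 643.463 mg/L

643.463 mg/L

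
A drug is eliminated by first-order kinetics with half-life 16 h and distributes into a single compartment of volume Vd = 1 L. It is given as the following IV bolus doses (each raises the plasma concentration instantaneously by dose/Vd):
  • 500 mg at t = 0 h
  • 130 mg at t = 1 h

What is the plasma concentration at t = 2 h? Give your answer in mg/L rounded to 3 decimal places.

k = ln 2 / 16 = 0.04332 per h
Dose 1 (500 mg at t=0 h): 500·exp(−0.04332·2) = 458.502 mg/L
Dose 2 (130 mg at t=1 h): 130·exp(−0.04332·1) = 124.488 mg/L
C(2) = 458.502 + 124.488 = 582.990 mg/L

582.990 mg/L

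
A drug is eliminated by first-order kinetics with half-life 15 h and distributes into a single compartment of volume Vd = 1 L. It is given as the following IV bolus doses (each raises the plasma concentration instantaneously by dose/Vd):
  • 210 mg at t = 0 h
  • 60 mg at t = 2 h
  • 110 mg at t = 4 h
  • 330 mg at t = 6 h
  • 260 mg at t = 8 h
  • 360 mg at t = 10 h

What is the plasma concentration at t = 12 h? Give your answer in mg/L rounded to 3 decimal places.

1028.851 mg/L

k = ln 2 / 15 = 0.04621 per h
Dose 1 (210 mg at t=0 h): 210·exp(−0.04621·12) = 120.613 mg/L
Dose 2 (60 mg at t=2 h): 60·exp(−0.04621·10) = 37.798 mg/L
Dose 3 (110 mg at t=4 h): 110·exp(−0.04621·8) = 76.005 mg/L
Dose 4 (330 mg at t=6 h): 330·exp(−0.04621·6) = 250.093 mg/L
Dose 5 (260 mg at t=8 h): 260·exp(−0.04621·4) = 216.122 mg/L
Dose 6 (360 mg at t=10 h): 360·exp(−0.04621·2) = 328.220 mg/L
C(12) = 120.613 + 37.798 + 76.005 + 250.093 + 216.122 + 328.220 = 1028.851 mg/L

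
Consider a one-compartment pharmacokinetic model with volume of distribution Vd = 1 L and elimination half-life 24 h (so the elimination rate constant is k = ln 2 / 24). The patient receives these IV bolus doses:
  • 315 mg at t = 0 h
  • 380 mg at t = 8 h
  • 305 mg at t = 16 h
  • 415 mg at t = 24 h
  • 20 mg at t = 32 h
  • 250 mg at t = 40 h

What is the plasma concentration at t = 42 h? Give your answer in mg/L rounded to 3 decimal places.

k = ln 2 / 24 = 0.02888 per h
Dose 1 (315 mg at t=0 h): 315·exp(−0.02888·42) = 93.650 mg/L
Dose 2 (380 mg at t=8 h): 380·exp(−0.02888·34) = 142.339 mg/L
Dose 3 (305 mg at t=16 h): 305·exp(−0.02888·26) = 143.941 mg/L
Dose 4 (415 mg at t=24 h): 415·exp(−0.02888·18) = 246.760 mg/L
Dose 5 (20 mg at t=32 h): 20·exp(−0.02888·10) = 14.983 mg/L
Dose 6 (250 mg at t=40 h): 250·exp(−0.02888·2) = 235.969 mg/L
C(42) = 93.650 + 142.339 + 143.941 + 246.760 + 14.983 + 235.969 = 877.642 mg/L

877.642 mg/L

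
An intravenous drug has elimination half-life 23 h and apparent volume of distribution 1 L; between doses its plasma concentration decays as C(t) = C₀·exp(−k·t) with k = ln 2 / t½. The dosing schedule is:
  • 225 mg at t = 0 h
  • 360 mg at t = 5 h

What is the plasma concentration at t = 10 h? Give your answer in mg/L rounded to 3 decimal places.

k = ln 2 / 23 = 0.03014 per h
Dose 1 (225 mg at t=0 h): 225·exp(−0.03014·10) = 166.456 mg/L
Dose 2 (360 mg at t=5 h): 360·exp(−0.03014·5) = 309.643 mg/L
C(10) = 166.456 + 309.643 = 476.099 mg/L

476.099 mg/L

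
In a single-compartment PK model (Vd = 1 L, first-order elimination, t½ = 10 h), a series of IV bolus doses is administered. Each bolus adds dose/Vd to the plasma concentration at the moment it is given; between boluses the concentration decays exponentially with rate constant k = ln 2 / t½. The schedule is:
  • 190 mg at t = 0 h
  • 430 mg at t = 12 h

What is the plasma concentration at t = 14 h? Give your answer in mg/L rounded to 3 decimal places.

k = ln 2 / 10 = 0.06931 per h
Dose 1 (190 mg at t=0 h): 190·exp(−0.06931·14) = 71.997 mg/L
Dose 2 (430 mg at t=12 h): 430·exp(−0.06931·2) = 374.337 mg/L
C(14) = 71.997 + 374.337 = 446.333 mg/L

446.333 mg/L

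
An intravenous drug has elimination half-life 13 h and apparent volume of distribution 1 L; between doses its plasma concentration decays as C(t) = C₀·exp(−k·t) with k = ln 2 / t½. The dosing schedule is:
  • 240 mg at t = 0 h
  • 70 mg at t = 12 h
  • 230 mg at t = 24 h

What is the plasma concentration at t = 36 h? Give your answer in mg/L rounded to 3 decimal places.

k = ln 2 / 13 = 0.05332 per h
Dose 1 (240 mg at t=0 h): 240·exp(−0.05332·36) = 35.204 mg/L
Dose 2 (70 mg at t=12 h): 70·exp(−0.05332·24) = 19.469 mg/L
Dose 3 (230 mg at t=24 h): 230·exp(−0.05332·12) = 121.298 mg/L
C(36) = 35.204 + 19.469 + 121.298 = 175.971 mg/L

175.971 mg/L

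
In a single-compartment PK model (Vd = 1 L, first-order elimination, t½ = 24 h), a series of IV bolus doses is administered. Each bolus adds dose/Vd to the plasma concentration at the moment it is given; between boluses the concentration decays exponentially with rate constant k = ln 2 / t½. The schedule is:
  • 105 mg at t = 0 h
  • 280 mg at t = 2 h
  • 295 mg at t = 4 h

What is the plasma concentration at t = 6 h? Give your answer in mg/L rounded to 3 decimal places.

k = ln 2 / 24 = 0.02888 per h
Dose 1 (105 mg at t=0 h): 105·exp(−0.02888·6) = 88.294 mg/L
Dose 2 (280 mg at t=2 h): 280·exp(−0.02888·4) = 249.452 mg/L
Dose 3 (295 mg at t=4 h): 295·exp(−0.02888·2) = 278.443 mg/L
C(6) = 88.294 + 249.452 + 278.443 = 616.189 mg/L

616.189 mg/L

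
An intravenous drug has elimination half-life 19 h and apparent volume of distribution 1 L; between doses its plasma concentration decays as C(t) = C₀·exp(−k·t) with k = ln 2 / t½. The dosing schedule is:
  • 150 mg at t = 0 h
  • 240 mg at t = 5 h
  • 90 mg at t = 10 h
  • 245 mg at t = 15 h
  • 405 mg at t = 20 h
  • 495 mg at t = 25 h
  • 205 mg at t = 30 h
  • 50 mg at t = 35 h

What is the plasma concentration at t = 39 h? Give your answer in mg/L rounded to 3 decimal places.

929.264 mg/L

k = ln 2 / 19 = 0.03648 per h
Dose 1 (150 mg at t=0 h): 150·exp(−0.03648·39) = 36.157 mg/L
Dose 2 (240 mg at t=5 h): 240·exp(−0.03648·34) = 69.427 mg/L
Dose 3 (90 mg at t=10 h): 90·exp(−0.03648·29) = 31.245 mg/L
Dose 4 (245 mg at t=15 h): 245·exp(−0.03648·24) = 102.075 mg/L
Dose 5 (405 mg at t=20 h): 405·exp(−0.03648·19) = 202.500 mg/L
Dose 6 (495 mg at t=25 h): 495·exp(−0.03648·14) = 297.025 mg/L
Dose 7 (205 mg at t=30 h): 205·exp(−0.03648·9) = 147.625 mg/L
Dose 8 (50 mg at t=35 h): 50·exp(−0.03648·4) = 43.211 mg/L
C(39) = 36.157 + 69.427 + 31.245 + 102.075 + 202.500 + 297.025 + 147.625 + 43.211 = 929.264 mg/L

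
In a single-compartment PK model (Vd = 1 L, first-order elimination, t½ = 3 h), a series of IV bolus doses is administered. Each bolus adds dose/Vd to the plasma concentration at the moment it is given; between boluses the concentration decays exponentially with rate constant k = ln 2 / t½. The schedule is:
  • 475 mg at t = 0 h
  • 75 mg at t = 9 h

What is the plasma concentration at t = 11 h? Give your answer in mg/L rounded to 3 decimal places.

k = ln 2 / 3 = 0.23105 per h
Dose 1 (475 mg at t=0 h): 475·exp(−0.23105·11) = 37.404 mg/L
Dose 2 (75 mg at t=9 h): 75·exp(−0.23105·2) = 47.247 mg/L
C(11) = 37.404 + 47.247 = 84.651 mg/L

84.651 mg/L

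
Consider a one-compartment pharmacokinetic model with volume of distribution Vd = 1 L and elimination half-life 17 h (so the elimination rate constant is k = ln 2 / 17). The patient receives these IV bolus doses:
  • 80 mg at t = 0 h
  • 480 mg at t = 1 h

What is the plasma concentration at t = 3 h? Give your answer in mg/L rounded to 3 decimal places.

513.200 mg/L

k = ln 2 / 17 = 0.04077 per h
Dose 1 (80 mg at t=0 h): 80·exp(−0.04077·3) = 70.789 mg/L
Dose 2 (480 mg at t=1 h): 480·exp(−0.04077·2) = 442.411 mg/L
C(3) = 70.789 + 442.411 = 513.200 mg/L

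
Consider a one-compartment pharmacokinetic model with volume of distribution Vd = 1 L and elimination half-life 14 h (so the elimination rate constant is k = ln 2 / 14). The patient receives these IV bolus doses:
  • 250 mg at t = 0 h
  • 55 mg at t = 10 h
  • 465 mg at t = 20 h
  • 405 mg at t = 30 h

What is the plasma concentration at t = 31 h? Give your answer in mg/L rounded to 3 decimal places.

k = ln 2 / 14 = 0.04951 per h
Dose 1 (250 mg at t=0 h): 250·exp(−0.04951·31) = 53.873 mg/L
Dose 2 (55 mg at t=10 h): 55·exp(−0.04951·21) = 19.445 mg/L
Dose 3 (465 mg at t=20 h): 465·exp(−0.04951·11) = 269.730 mg/L
Dose 4 (405 mg at t=30 h): 405·exp(−0.04951·1) = 385.437 mg/L
C(31) = 53.873 + 19.445 + 269.730 + 385.437 = 728.485 mg/L

728.485 mg/L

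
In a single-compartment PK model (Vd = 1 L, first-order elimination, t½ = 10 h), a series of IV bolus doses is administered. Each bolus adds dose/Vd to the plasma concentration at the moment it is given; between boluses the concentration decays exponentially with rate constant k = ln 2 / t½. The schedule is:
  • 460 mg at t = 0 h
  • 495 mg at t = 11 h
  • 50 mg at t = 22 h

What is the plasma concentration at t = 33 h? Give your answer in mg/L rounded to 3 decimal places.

177.761 mg/L

k = ln 2 / 10 = 0.06931 per h
Dose 1 (460 mg at t=0 h): 460·exp(−0.06931·33) = 46.705 mg/L
Dose 2 (495 mg at t=11 h): 495·exp(−0.06931·22) = 107.731 mg/L
Dose 3 (50 mg at t=22 h): 50·exp(−0.06931·11) = 23.326 mg/L
C(33) = 46.705 + 107.731 + 23.326 = 177.761 mg/L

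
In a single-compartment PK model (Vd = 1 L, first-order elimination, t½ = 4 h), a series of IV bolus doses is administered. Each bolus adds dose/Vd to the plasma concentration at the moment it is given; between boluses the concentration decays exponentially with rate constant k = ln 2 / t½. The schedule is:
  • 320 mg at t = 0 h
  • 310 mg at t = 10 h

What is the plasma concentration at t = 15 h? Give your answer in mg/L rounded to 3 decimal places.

k = ln 2 / 4 = 0.17329 per h
Dose 1 (320 mg at t=0 h): 320·exp(−0.17329·15) = 23.784 mg/L
Dose 2 (310 mg at t=10 h): 310·exp(−0.17329·5) = 130.339 mg/L
C(15) = 23.784 + 130.339 = 154.123 mg/L

154.123 mg/L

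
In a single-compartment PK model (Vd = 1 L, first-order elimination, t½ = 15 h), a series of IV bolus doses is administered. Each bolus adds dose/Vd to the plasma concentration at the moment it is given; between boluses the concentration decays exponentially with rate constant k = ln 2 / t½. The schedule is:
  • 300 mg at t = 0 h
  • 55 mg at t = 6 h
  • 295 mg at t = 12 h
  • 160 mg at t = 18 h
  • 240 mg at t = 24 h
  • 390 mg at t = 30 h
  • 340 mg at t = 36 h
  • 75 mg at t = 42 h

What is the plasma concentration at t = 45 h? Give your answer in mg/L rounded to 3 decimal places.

k = ln 2 / 15 = 0.04621 per h
Dose 1 (300 mg at t=0 h): 300·exp(−0.04621·45) = 37.500 mg/L
Dose 2 (55 mg at t=6 h): 55·exp(−0.04621·39) = 9.072 mg/L
Dose 3 (295 mg at t=12 h): 295·exp(−0.04621·33) = 64.203 mg/L
Dose 4 (160 mg at t=18 h): 160·exp(−0.04621·27) = 45.948 mg/L
Dose 5 (240 mg at t=24 h): 240·exp(−0.04621·21) = 90.943 mg/L
Dose 6 (390 mg at t=30 h): 390·exp(−0.04621·15) = 195.000 mg/L
Dose 7 (340 mg at t=36 h): 340·exp(−0.04621·9) = 224.316 mg/L
Dose 8 (75 mg at t=42 h): 75·exp(−0.04621·3) = 65.291 mg/L
C(45) = 37.500 + 9.072 + 64.203 + 45.948 + 90.943 + 195.000 + 224.316 + 65.291 = 732.273 mg/L

732.273 mg/L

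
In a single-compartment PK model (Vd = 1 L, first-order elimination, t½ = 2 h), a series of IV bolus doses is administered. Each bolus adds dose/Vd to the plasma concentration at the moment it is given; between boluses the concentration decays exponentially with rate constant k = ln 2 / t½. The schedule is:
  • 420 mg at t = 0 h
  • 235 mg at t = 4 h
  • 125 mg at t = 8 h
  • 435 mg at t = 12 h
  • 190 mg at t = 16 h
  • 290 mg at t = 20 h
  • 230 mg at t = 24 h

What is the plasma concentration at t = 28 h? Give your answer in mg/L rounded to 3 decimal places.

80.498 mg/L

k = ln 2 / 2 = 0.34657 per h
Dose 1 (420 mg at t=0 h): 420·exp(−0.34657·28) = 0.026 mg/L
Dose 2 (235 mg at t=4 h): 235·exp(−0.34657·24) = 0.057 mg/L
Dose 3 (125 mg at t=8 h): 125·exp(−0.34657·20) = 0.122 mg/L
Dose 4 (435 mg at t=12 h): 435·exp(−0.34657·16) = 1.699 mg/L
Dose 5 (190 mg at t=16 h): 190·exp(−0.34657·12) = 2.969 mg/L
Dose 6 (290 mg at t=20 h): 290·exp(−0.34657·8) = 18.125 mg/L
Dose 7 (230 mg at t=24 h): 230·exp(−0.34657·4) = 57.500 mg/L
C(28) = 0.026 + 0.057 + 0.122 + 1.699 + 2.969 + 18.125 + 57.500 = 80.498 mg/L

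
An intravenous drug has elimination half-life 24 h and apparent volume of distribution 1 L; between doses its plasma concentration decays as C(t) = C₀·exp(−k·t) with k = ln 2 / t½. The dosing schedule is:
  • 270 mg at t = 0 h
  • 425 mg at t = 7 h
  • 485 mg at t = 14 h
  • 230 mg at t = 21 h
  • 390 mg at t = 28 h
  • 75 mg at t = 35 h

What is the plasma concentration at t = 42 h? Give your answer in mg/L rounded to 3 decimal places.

k = ln 2 / 24 = 0.02888 per h
Dose 1 (270 mg at t=0 h): 270·exp(−0.02888·42) = 80.271 mg/L
Dose 2 (425 mg at t=7 h): 425·exp(−0.02888·35) = 154.663 mg/L
Dose 3 (485 mg at t=14 h): 485·exp(−0.02888·28) = 216.043 mg/L
Dose 4 (230 mg at t=21 h): 230·exp(−0.02888·21) = 125.408 mg/L
Dose 5 (390 mg at t=28 h): 390·exp(−0.02888·14) = 260.294 mg/L
Dose 6 (75 mg at t=35 h): 75·exp(−0.02888·7) = 61.272 mg/L
C(42) = 80.271 + 154.663 + 216.043 + 125.408 + 260.294 + 61.272 = 897.952 mg/L

897.952 mg/L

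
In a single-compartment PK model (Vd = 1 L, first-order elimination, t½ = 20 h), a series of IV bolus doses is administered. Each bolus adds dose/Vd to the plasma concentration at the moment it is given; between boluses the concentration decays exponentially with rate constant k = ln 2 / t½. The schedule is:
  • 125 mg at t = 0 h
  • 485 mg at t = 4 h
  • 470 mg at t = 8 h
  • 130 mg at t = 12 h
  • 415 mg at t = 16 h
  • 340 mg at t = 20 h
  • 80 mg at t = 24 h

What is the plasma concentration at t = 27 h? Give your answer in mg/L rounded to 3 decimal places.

1210.487 mg/L

k = ln 2 / 20 = 0.03466 per h
Dose 1 (125 mg at t=0 h): 125·exp(−0.03466·27) = 49.037 mg/L
Dose 2 (485 mg at t=4 h): 485·exp(−0.03466·23) = 218.553 mg/L
Dose 3 (470 mg at t=8 h): 470·exp(−0.03466·19) = 243.287 mg/L
Dose 4 (130 mg at t=12 h): 130·exp(−0.03466·15) = 77.298 mg/L
Dose 5 (415 mg at t=16 h): 415·exp(−0.03466·11) = 283.453 mg/L
Dose 6 (340 mg at t=20 h): 340·exp(−0.03466·7) = 266.759 mg/L
Dose 7 (80 mg at t=24 h): 80·exp(−0.03466·3) = 72.100 mg/L
C(27) = 49.037 + 218.553 + 243.287 + 77.298 + 283.453 + 266.759 + 72.100 = 1210.487 mg/L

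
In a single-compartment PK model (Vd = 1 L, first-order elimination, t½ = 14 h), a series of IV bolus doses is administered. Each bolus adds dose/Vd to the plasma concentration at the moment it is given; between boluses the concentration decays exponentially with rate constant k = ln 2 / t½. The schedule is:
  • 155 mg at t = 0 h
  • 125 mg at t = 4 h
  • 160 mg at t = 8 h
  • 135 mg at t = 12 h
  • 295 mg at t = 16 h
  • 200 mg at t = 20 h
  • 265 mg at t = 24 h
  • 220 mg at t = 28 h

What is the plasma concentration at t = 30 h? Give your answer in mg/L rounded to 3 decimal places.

k = ln 2 / 14 = 0.04951 per h
Dose 1 (155 mg at t=0 h): 155·exp(−0.04951·30) = 35.097 mg/L
Dose 2 (125 mg at t=4 h): 125·exp(−0.04951·26) = 34.503 mg/L
Dose 3 (160 mg at t=8 h): 160·exp(−0.04951·22) = 53.836 mg/L
Dose 4 (135 mg at t=12 h): 135·exp(−0.04951·18) = 55.373 mg/L
Dose 5 (295 mg at t=16 h): 295·exp(−0.04951·14) = 147.500 mg/L
Dose 6 (200 mg at t=20 h): 200·exp(−0.04951·10) = 121.901 mg/L
Dose 7 (265 mg at t=24 h): 265·exp(−0.04951·6) = 196.894 mg/L
Dose 8 (220 mg at t=28 h): 220·exp(−0.04951·2) = 199.259 mg/L
C(30) = 35.097 + 34.503 + 53.836 + 55.373 + 147.500 + 121.901 + 196.894 + 199.259 = 844.363 mg/L

844.363 mg/L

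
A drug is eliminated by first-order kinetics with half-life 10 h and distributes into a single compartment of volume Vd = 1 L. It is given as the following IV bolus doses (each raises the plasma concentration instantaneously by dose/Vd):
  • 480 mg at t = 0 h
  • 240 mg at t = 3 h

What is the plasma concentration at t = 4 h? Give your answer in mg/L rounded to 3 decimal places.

k = ln 2 / 10 = 0.06931 per h
Dose 1 (480 mg at t=0 h): 480·exp(−0.06931·4) = 363.772 mg/L
Dose 2 (240 mg at t=3 h): 240·exp(−0.06931·1) = 223.928 mg/L
C(4) = 363.772 + 223.928 = 587.700 mg/L

587.700 mg/L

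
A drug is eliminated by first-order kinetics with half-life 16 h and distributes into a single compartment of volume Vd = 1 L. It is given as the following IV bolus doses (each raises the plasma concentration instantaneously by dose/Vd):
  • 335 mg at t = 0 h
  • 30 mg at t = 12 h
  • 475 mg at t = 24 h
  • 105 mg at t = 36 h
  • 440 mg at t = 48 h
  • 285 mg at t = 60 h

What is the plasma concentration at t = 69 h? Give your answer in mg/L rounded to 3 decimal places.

k = ln 2 / 16 = 0.04332 per h
Dose 1 (335 mg at t=0 h): 335·exp(−0.04332·69) = 16.860 mg/L
Dose 2 (30 mg at t=12 h): 30·exp(−0.04332·57) = 2.539 mg/L
Dose 3 (475 mg at t=24 h): 475·exp(−0.04332·45) = 67.616 mg/L
Dose 4 (105 mg at t=36 h): 105·exp(−0.04332·33) = 25.137 mg/L
Dose 5 (440 mg at t=48 h): 440·exp(−0.04332·21) = 177.154 mg/L
Dose 6 (285 mg at t=60 h): 285·exp(−0.04332·9) = 192.981 mg/L
C(69) = 16.860 + 2.539 + 67.616 + 25.137 + 177.154 + 192.981 = 482.287 mg/L

482.287 mg/L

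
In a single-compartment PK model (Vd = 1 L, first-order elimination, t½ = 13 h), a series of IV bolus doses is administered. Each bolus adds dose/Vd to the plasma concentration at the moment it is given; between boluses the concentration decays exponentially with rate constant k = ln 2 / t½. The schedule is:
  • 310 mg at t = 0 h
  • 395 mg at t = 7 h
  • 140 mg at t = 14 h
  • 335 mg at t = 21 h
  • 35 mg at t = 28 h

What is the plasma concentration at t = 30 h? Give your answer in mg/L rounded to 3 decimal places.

k = ln 2 / 13 = 0.05332 per h
Dose 1 (310 mg at t=0 h): 310·exp(−0.05332·30) = 62.615 mg/L
Dose 2 (395 mg at t=7 h): 395·exp(−0.05332·23) = 115.879 mg/L
Dose 3 (140 mg at t=14 h): 140·exp(−0.05332·16) = 59.653 mg/L
Dose 4 (335 mg at t=21 h): 335·exp(−0.05332·9) = 207.319 mg/L
Dose 5 (35 mg at t=28 h): 35·exp(−0.05332·2) = 31.460 mg/L
C(30) = 62.615 + 115.879 + 59.653 + 207.319 + 31.460 = 476.926 mg/L

476.926 mg/L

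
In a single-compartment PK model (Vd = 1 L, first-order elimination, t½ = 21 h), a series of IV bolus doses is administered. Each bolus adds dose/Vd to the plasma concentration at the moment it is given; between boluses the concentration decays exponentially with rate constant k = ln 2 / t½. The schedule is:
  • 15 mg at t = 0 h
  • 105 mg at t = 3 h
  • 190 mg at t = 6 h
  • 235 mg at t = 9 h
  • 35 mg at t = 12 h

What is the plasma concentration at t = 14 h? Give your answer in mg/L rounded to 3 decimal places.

460.399 mg/L

k = ln 2 / 21 = 0.03301 per h
Dose 1 (15 mg at t=0 h): 15·exp(−0.03301·14) = 9.449 mg/L
Dose 2 (105 mg at t=3 h): 105·exp(−0.03301·11) = 73.031 mg/L
Dose 3 (190 mg at t=6 h): 190·exp(−0.03301·8) = 145.907 mg/L
Dose 4 (235 mg at t=9 h): 235·exp(−0.03301·5) = 199.248 mg/L
Dose 5 (35 mg at t=12 h): 35·exp(−0.03301·2) = 32.764 mg/L
C(14) = 9.449 + 73.031 + 145.907 + 199.248 + 32.764 = 460.399 mg/L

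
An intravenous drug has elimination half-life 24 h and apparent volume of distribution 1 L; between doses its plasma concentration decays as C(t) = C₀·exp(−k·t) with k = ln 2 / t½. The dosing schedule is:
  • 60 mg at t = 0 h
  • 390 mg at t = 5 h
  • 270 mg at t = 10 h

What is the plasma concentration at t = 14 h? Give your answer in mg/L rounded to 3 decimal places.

581.319 mg/L

k = ln 2 / 24 = 0.02888 per h
Dose 1 (60 mg at t=0 h): 60·exp(−0.02888·14) = 40.045 mg/L
Dose 2 (390 mg at t=5 h): 390·exp(−0.02888·9) = 300.731 mg/L
Dose 3 (270 mg at t=10 h): 270·exp(−0.02888·4) = 240.543 mg/L
C(14) = 40.045 + 300.731 + 240.543 = 581.319 mg/L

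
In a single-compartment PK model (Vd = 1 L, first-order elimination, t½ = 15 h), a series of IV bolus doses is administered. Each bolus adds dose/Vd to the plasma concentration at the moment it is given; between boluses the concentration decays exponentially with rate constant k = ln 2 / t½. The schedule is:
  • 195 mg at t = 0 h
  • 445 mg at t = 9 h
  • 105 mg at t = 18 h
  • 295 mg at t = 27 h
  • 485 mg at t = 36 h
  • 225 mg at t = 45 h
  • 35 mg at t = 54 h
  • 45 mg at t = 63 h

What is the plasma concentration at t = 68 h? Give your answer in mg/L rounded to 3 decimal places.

334.651 mg/L

k = ln 2 / 15 = 0.04621 per h
Dose 1 (195 mg at t=0 h): 195·exp(−0.04621·68) = 8.421 mg/L
Dose 2 (445 mg at t=9 h): 445·exp(−0.04621·59) = 29.128 mg/L
Dose 3 (105 mg at t=18 h): 105·exp(−0.04621·50) = 10.417 mg/L
Dose 4 (295 mg at t=27 h): 295·exp(−0.04621·41) = 44.362 mg/L
Dose 5 (485 mg at t=36 h): 485·exp(−0.04621·32) = 110.546 mg/L
Dose 6 (225 mg at t=45 h): 225·exp(−0.04621·23) = 77.733 mg/L
Dose 7 (35 mg at t=54 h): 35·exp(−0.04621·14) = 18.328 mg/L
Dose 8 (45 mg at t=63 h): 45·exp(−0.04621·5) = 35.717 mg/L
C(68) = 8.421 + 29.128 + 10.417 + 44.362 + 110.546 + 77.733 + 18.328 + 35.717 = 334.651 mg/L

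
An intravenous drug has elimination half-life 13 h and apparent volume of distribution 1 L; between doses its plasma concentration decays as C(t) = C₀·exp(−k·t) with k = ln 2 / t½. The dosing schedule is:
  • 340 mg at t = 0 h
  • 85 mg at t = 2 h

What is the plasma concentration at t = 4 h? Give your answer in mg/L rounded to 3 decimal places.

351.100 mg/L

k = ln 2 / 13 = 0.05332 per h
Dose 1 (340 mg at t=0 h): 340·exp(−0.05332·4) = 274.697 mg/L
Dose 2 (85 mg at t=2 h): 85·exp(−0.05332·2) = 76.402 mg/L
C(4) = 274.697 + 76.402 = 351.100 mg/L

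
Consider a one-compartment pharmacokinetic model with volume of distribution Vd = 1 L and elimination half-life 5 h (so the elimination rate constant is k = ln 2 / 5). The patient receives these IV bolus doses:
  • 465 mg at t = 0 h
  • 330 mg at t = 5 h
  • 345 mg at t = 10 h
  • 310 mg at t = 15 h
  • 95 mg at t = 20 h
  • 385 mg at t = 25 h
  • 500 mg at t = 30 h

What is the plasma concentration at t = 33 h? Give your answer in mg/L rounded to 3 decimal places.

k = ln 2 / 5 = 0.13863 per h
Dose 1 (465 mg at t=0 h): 465·exp(−0.13863·33) = 4.794 mg/L
Dose 2 (330 mg at t=5 h): 330·exp(−0.13863·28) = 6.804 mg/L
Dose 3 (345 mg at t=10 h): 345·exp(−0.13863·23) = 14.226 mg/L
Dose 4 (310 mg at t=15 h): 310·exp(−0.13863·18) = 25.565 mg/L
Dose 5 (95 mg at t=20 h): 95·exp(−0.13863·13) = 15.669 mg/L
Dose 6 (385 mg at t=25 h): 385·exp(−0.13863·8) = 127.003 mg/L
Dose 7 (500 mg at t=30 h): 500·exp(−0.13863·3) = 329.877 mg/L
C(33) = 4.794 + 6.804 + 14.226 + 25.565 + 15.669 + 127.003 + 329.877 = 523.937 mg/L

523.937 mg/L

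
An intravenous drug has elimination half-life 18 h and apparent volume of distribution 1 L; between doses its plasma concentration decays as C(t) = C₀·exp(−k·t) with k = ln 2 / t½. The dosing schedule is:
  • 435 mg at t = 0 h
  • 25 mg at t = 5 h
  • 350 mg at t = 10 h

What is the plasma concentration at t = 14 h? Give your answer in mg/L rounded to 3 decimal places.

571.433 mg/L

k = ln 2 / 18 = 0.03851 per h
Dose 1 (435 mg at t=0 h): 435·exp(−0.03851·14) = 253.720 mg/L
Dose 2 (25 mg at t=5 h): 25·exp(−0.03851·9) = 17.678 mg/L
Dose 3 (350 mg at t=10 h): 350·exp(−0.03851·4) = 300.035 mg/L
C(14) = 253.720 + 17.678 + 300.035 = 571.433 mg/L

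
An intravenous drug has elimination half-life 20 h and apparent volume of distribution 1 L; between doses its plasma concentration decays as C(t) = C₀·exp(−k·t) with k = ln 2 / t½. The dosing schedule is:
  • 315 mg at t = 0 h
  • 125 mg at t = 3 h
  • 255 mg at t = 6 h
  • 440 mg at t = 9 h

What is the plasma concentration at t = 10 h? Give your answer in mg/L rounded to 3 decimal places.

967.814 mg/L

k = ln 2 / 20 = 0.03466 per h
Dose 1 (315 mg at t=0 h): 315·exp(−0.03466·10) = 222.739 mg/L
Dose 2 (125 mg at t=3 h): 125·exp(−0.03466·7) = 98.073 mg/L
Dose 3 (255 mg at t=6 h): 255·exp(−0.03466·4) = 221.990 mg/L
Dose 4 (440 mg at t=9 h): 440·exp(−0.03466·1) = 425.012 mg/L
C(10) = 222.739 + 98.073 + 221.990 + 425.012 = 967.814 mg/L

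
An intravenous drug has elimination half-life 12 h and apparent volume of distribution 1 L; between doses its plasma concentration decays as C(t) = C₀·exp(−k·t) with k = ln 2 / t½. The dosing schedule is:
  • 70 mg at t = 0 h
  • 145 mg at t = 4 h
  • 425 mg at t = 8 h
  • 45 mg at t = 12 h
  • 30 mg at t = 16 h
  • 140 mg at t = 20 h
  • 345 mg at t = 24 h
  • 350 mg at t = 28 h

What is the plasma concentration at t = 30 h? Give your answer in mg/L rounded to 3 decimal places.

k = ln 2 / 12 = 0.05776 per h
Dose 1 (70 mg at t=0 h): 70·exp(−0.05776·30) = 12.374 mg/L
Dose 2 (145 mg at t=4 h): 145·exp(−0.05776·26) = 32.295 mg/L
Dose 3 (425 mg at t=8 h): 425·exp(−0.05776·22) = 119.262 mg/L
Dose 4 (45 mg at t=12 h): 45·exp(−0.05776·18) = 15.910 mg/L
Dose 5 (30 mg at t=16 h): 30·exp(−0.05776·14) = 13.363 mg/L
Dose 6 (140 mg at t=20 h): 140·exp(−0.05776·10) = 78.572 mg/L
Dose 7 (345 mg at t=24 h): 345·exp(−0.05776·6) = 243.952 mg/L
Dose 8 (350 mg at t=28 h): 350·exp(−0.05776·2) = 311.815 mg/L
C(30) = 12.374 + 32.295 + 119.262 + 15.910 + 13.363 + 78.572 + 243.952 + 311.815 = 827.543 mg/L

827.543 mg/L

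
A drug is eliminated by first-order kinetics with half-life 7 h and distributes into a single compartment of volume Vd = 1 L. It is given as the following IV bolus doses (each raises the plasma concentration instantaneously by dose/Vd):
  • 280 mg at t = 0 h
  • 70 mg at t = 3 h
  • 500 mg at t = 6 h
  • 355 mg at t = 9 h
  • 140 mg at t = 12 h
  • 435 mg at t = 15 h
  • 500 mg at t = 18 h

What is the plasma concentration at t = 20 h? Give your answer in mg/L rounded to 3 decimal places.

1034.798 mg/L

k = ln 2 / 7 = 0.09902 per h
Dose 1 (280 mg at t=0 h): 280·exp(−0.09902·20) = 38.643 mg/L
Dose 2 (70 mg at t=3 h): 70·exp(−0.09902·17) = 13.002 mg/L
Dose 3 (500 mg at t=6 h): 500·exp(−0.09902·14) = 125.000 mg/L
Dose 4 (355 mg at t=9 h): 355·exp(−0.09902·11) = 119.449 mg/L
Dose 5 (140 mg at t=12 h): 140·exp(−0.09902·8) = 63.401 mg/L
Dose 6 (435 mg at t=15 h): 435·exp(−0.09902·5) = 265.135 mg/L
Dose 7 (500 mg at t=18 h): 500·exp(−0.09902·2) = 410.168 mg/L
C(20) = 38.643 + 13.002 + 125.000 + 119.449 + 63.401 + 265.135 + 410.168 = 1034.798 mg/L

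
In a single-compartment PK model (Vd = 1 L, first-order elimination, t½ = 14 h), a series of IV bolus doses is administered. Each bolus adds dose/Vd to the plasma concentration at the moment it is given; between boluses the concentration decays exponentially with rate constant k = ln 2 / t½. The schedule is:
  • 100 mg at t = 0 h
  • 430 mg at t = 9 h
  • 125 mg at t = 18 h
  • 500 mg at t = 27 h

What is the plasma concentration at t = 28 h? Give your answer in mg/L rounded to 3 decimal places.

k = ln 2 / 14 = 0.04951 per h
Dose 1 (100 mg at t=0 h): 100·exp(−0.04951·28) = 25.000 mg/L
Dose 2 (430 mg at t=9 h): 430·exp(−0.04951·19) = 167.852 mg/L
Dose 3 (125 mg at t=18 h): 125·exp(−0.04951·10) = 76.188 mg/L
Dose 4 (500 mg at t=27 h): 500·exp(−0.04951·1) = 475.848 mg/L
C(28) = 25.000 + 167.852 + 76.188 + 475.848 = 744.888 mg/L

744.888 mg/L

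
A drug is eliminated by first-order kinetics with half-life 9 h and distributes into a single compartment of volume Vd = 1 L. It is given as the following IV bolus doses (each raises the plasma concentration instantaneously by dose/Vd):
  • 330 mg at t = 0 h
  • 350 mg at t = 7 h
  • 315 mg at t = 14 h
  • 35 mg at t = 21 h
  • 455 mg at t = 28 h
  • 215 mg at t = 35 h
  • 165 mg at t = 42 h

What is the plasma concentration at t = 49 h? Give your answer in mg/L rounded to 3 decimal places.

306.338 mg/L

k = ln 2 / 9 = 0.07702 per h
Dose 1 (330 mg at t=0 h): 330·exp(−0.07702·49) = 7.578 mg/L
Dose 2 (350 mg at t=7 h): 350·exp(−0.07702·42) = 13.780 mg/L
Dose 3 (315 mg at t=14 h): 315·exp(−0.07702·35) = 21.264 mg/L
Dose 4 (35 mg at t=21 h): 35·exp(−0.07702·28) = 4.051 mg/L
Dose 5 (455 mg at t=28 h): 455·exp(−0.07702·21) = 90.283 mg/L
Dose 6 (215 mg at t=35 h): 215·exp(−0.07702·14) = 73.142 mg/L
Dose 7 (165 mg at t=42 h): 165·exp(−0.07702·7) = 96.239 mg/L
C(49) = 7.578 + 13.780 + 21.264 + 4.051 + 90.283 + 73.142 + 96.239 = 306.338 mg/L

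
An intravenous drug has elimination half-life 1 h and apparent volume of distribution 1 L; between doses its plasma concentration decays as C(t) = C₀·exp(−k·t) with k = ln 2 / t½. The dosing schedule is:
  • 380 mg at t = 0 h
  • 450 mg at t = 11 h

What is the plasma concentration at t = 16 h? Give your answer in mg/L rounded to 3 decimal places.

14.068 mg/L

k = ln 2 / 1 = 0.69315 per h
Dose 1 (380 mg at t=0 h): 380·exp(−0.69315·16) = 0.006 mg/L
Dose 2 (450 mg at t=11 h): 450·exp(−0.69315·5) = 14.062 mg/L
C(16) = 0.006 + 14.062 = 14.068 mg/L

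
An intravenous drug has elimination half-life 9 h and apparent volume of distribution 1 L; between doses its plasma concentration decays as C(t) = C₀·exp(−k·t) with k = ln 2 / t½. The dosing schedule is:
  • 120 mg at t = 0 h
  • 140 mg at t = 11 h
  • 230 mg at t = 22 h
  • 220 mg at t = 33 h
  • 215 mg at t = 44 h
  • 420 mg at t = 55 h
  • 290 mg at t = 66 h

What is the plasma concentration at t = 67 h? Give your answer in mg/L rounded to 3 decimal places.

497.543 mg/L

k = ln 2 / 9 = 0.07702 per h
Dose 1 (120 mg at t=0 h): 120·exp(−0.07702·67) = 0.689 mg/L
Dose 2 (140 mg at t=11 h): 140·exp(−0.07702·56) = 1.875 mg/L
Dose 3 (230 mg at t=22 h): 230·exp(−0.07702·45) = 7.188 mg/L
Dose 4 (220 mg at t=33 h): 220·exp(−0.07702·34) = 16.040 mg/L
Dose 5 (215 mg at t=44 h): 215·exp(−0.07702·23) = 36.571 mg/L
Dose 6 (420 mg at t=55 h): 420·exp(−0.07702·12) = 166.677 mg/L
Dose 7 (290 mg at t=66 h): 290·exp(−0.07702·1) = 268.504 mg/L
C(67) = 0.689 + 1.875 + 7.188 + 16.040 + 36.571 + 166.677 + 268.504 = 497.543 mg/L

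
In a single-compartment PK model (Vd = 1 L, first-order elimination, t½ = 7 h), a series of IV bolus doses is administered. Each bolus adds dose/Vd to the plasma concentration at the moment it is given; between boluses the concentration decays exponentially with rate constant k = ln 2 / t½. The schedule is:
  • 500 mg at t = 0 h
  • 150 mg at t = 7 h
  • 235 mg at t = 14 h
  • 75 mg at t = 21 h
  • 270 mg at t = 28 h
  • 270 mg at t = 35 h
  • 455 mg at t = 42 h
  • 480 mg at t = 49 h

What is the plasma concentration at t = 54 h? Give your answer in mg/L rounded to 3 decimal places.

504.081 mg/L

k = ln 2 / 7 = 0.09902 per h
Dose 1 (500 mg at t=0 h): 500·exp(−0.09902·54) = 2.381 mg/L
Dose 2 (150 mg at t=7 h): 150·exp(−0.09902·47) = 1.429 mg/L
Dose 3 (235 mg at t=14 h): 235·exp(−0.09902·40) = 4.476 mg/L
Dose 4 (75 mg at t=21 h): 75·exp(−0.09902·33) = 2.857 mg/L
Dose 5 (270 mg at t=28 h): 270·exp(−0.09902·26) = 20.571 mg/L
Dose 6 (270 mg at t=35 h): 270·exp(−0.09902·19) = 41.142 mg/L
Dose 7 (455 mg at t=42 h): 455·exp(−0.09902·12) = 138.663 mg/L
Dose 8 (480 mg at t=49 h): 480·exp(−0.09902·5) = 292.563 mg/L
C(54) = 2.381 + 1.429 + 4.476 + 2.857 + 20.571 + 41.142 + 138.663 + 292.563 = 504.081 mg/L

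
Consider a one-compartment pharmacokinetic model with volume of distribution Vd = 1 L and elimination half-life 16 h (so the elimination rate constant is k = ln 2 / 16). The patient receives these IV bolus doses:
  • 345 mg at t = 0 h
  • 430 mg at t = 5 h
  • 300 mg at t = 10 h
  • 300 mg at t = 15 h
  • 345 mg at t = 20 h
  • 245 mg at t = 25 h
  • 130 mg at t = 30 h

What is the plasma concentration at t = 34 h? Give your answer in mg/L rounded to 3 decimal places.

k = ln 2 / 16 = 0.04332 per h
Dose 1 (345 mg at t=0 h): 345·exp(−0.04332·34) = 79.092 mg/L
Dose 2 (430 mg at t=5 h): 430·exp(−0.04332·29) = 122.420 mg/L
Dose 3 (300 mg at t=10 h): 300·exp(−0.04332·24) = 106.066 mg/L
Dose 4 (300 mg at t=15 h): 300·exp(−0.04332·19) = 131.719 mg/L
Dose 5 (345 mg at t=20 h): 345·exp(−0.04332·14) = 188.113 mg/L
Dose 6 (245 mg at t=25 h): 245·exp(−0.04332·9) = 165.896 mg/L
Dose 7 (130 mg at t=30 h): 130·exp(−0.04332·4) = 109.317 mg/L
C(34) = 79.092 + 122.420 + 106.066 + 131.719 + 188.113 + 165.896 + 109.317 = 902.622 mg/L

902.622 mg/L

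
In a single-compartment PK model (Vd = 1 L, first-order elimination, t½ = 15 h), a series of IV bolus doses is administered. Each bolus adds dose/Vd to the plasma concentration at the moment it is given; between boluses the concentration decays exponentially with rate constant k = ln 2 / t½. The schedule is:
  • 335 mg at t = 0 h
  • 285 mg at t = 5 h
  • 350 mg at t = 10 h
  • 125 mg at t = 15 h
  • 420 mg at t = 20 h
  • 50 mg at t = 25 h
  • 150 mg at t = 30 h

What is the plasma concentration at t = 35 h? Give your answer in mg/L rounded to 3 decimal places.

k = ln 2 / 15 = 0.04621 per h
Dose 1 (335 mg at t=0 h): 335·exp(−0.04621·35) = 66.472 mg/L
Dose 2 (285 mg at t=5 h): 285·exp(−0.04621·30) = 71.250 mg/L
Dose 3 (350 mg at t=10 h): 350·exp(−0.04621·25) = 110.243 mg/L
Dose 4 (125 mg at t=15 h): 125·exp(−0.04621·20) = 49.606 mg/L
Dose 5 (420 mg at t=20 h): 420·exp(−0.04621·15) = 210.000 mg/L
Dose 6 (50 mg at t=25 h): 50·exp(−0.04621·10) = 31.498 mg/L
Dose 7 (150 mg at t=30 h): 150·exp(−0.04621·5) = 119.055 mg/L
C(35) = 66.472 + 71.250 + 110.243 + 49.606 + 210.000 + 31.498 + 119.055 = 658.125 mg/L

658.125 mg/L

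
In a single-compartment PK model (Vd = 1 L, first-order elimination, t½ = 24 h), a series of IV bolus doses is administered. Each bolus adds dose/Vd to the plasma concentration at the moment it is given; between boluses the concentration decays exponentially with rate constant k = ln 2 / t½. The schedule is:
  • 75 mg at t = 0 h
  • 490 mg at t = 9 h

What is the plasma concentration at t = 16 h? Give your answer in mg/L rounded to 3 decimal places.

k = ln 2 / 24 = 0.02888 per h
Dose 1 (75 mg at t=0 h): 75·exp(−0.02888·16) = 47.247 mg/L
Dose 2 (490 mg at t=9 h): 490·exp(−0.02888·7) = 400.309 mg/L
C(16) = 47.247 + 400.309 = 447.556 mg/L

447.556 mg/L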